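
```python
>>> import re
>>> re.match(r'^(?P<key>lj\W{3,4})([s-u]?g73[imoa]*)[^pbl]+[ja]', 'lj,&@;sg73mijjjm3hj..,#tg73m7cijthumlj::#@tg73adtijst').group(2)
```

This matches anchored at the start of the string; then the literal 'lj', then 3 to 4 of a non-word character (captured as 'key'); then optionally a character in [s-u], then the literal 'g73', then zero or more of one of [imoa] (captured); then one or more of any character except [pbl], then one of [ja].
With `match`, the pattern is implicitly anchored at the beginning.
The match spans [0:32] → 'lj,&@;sg73mijjjm3hj..,#tg73m7cij'.
Captured: group 1 = 'lj,&@;', group 2 = 'sg73mi'.

'sg73mi'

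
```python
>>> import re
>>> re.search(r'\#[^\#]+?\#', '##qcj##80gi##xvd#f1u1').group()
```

'#qcj#'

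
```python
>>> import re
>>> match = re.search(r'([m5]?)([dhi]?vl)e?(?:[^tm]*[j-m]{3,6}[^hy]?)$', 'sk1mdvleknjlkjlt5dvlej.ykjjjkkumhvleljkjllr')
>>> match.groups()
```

Pattern: optionally one of [m5] (captured); then optionally one of [dhi], then the literal 'vl' (captured); then optionally a literal 'e'; then zero or more of any character except [tm], then 3 to 6 of a character in [j-m], then optionally any character except [hy] (non-capturing group); then anchored at the end.
`re.search` scans for the first position where the pattern succeeds.
The match spans [31:43] → 'mhvleljkjllr'.
Captured: group 1 = 'm', group 2 = 'hvl'.

('m', 'hvl')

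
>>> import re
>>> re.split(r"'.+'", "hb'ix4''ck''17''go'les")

['hb', 'les']

Matches to split on: at [2:19] → "'ix4''ck''17''go'".
Each match becomes a cut point; 2 segments remain.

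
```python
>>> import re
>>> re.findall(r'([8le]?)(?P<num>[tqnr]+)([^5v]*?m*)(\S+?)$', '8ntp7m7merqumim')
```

[('8', 'nt', '', 'p7m7merqumim')]

The `?` after the quantifier makes it lazy — it takes as little as possible before letting the rest of the pattern try.
Multiple groups make `findall` return tuples — one 4-tuple for the one match.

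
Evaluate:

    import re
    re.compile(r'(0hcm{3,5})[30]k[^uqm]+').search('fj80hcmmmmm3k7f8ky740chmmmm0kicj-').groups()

('0hcmmmmm',)

Pattern: the literal '0hc', then 3 to 5 of the literal 'm' (captured); then one of [30], then the literal 'k', then one or more of any character except [uqm].
`re.search` tries every starting position until one works.
The match spans [3:23] → '0hcmmmmm3k7f8ky740ch'.
Captured: group 1 = '0hcmmmmm'.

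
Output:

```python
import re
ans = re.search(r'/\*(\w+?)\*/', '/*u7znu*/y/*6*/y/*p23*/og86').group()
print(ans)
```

/*u7znu*/

`re.search` scans for the first position where the pattern succeeds.
The match spans [0:9] → '/*u7znu*/'.
Captured: group 1 = 'u7znu'.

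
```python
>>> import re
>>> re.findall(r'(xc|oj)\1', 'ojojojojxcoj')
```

['oj', 'oj']

The backreference `\1` re-matches whatever the first group consumed, character for character.
Because there's exactly one group, `findall` drops the full match and keeps group 1 from each hit.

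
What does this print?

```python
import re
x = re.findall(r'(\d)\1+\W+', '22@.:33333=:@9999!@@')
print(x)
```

`\1` is not a pattern — it's the concrete string captured by group 1, re-applied verbatim.
Scanning left to right: at [0:5] match '22@.:', group 1 = '2'; at [5:13] match '33333=:@', group 1 = '3'; at [13:20] match '9999!@@', group 1 = '9'.
With a single group, `findall` returns only what that group captured — 3 items.

['2', '3', '9']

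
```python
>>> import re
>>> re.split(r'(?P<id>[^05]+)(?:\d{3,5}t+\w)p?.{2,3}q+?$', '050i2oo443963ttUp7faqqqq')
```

['050', 'i2oo443', '']

With a capturing group present, the delimiter's captured portion is kept in the result list.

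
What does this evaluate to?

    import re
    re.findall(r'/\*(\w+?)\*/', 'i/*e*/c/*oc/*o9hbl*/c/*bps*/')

['e', 'o9hbl', 'bps']

Scanning left to right: at [1:6] match '/*e*/', group 1 = 'e'; at [11:20] match '/*o9hbl*/', group 1 = 'o9hbl'; at [21:28] match '/*bps*/', group 1 = 'bps'.
With a single group, `findall` returns only what that group captured — 3 items.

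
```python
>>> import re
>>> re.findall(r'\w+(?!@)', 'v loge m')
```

['v', 'loge', 'm']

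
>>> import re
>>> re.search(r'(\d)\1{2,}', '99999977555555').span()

(0, 6)

`\1` is not a pattern — it's the concrete string captured by group 1, re-applied verbatim.
Unlike `match`, `search` isn't anchored — it looks for the pattern anywhere in the string.
The match spans [0:6] → '999999'.
Captured: group 1 = '9'.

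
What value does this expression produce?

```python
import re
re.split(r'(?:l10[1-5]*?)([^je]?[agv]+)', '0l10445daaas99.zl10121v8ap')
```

This matches the literal 'l10', then zero or more of a character in [1-5] (lazy) (non-capturing group); then optionally any character except [je], then one or more of one of [agv] (captured).
Lazy quantifiers expand one character at a time until the remainder of the pattern can match.
Matches to split on: at [1:11] → 'l10445daaa'; at [16:23] → 'l10121v'.
With a capturing group present, the delimiter's captured portion is kept in the result list.

['0', 'daaa', 's99.z', '1v', '8ap']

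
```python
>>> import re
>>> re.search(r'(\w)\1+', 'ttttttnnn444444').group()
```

'tttttt'

The backreference `\1` re-matches whatever the first group consumed, character for character.
`re.search` scans for the first position where the pattern succeeds.
The match spans [0:6] → 'tttttt'.
Captured: group 1 = 't'.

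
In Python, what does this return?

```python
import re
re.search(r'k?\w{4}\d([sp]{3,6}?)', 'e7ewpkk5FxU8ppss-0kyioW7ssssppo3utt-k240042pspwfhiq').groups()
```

The pattern matches optionally a literal 'k', then exactly 4 of a word character, then a digit; then 3 to 6 of one of [sp] (lazy) (captured).
With the lazy modifier that quantifier settles for the fewest repetitions that let the rest of the pattern succeed (the atoms after it are unaffected and can still be greedy).
Unlike `match`, `search` isn't anchored — it looks for the pattern anywhere in the string.
The match spans [6:15] → 'k5FxU8pps'.
Captured: group 1 = 'pps'.

('pps',)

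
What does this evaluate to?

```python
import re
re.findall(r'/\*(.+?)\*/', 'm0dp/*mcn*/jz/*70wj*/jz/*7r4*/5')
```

Because there's exactly one group, `findall` drops the full match and keeps group 1 from each hit.

['mcn', '70wj', '7r4']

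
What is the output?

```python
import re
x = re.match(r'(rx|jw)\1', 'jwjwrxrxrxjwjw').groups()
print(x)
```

('jw',)

`\1` has to match the exact text group 1 already captured.
`re.match` only tries the pattern at the start of the string.
The match spans [0:4] → 'jwjw'.
Captured: group 1 = 'jw'.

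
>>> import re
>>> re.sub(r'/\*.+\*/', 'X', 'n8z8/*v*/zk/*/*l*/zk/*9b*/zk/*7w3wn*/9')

'n8z8X9'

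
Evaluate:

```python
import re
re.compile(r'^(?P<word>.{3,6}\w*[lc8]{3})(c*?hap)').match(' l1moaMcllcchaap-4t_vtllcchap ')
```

None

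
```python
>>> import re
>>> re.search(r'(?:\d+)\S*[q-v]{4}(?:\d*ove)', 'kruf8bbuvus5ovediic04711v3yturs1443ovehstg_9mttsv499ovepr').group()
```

'8bbuvus5ovediic04711v3yturs1443ovehstg_9mttsv499ove'

The pattern matches one or more of a digit (non-capturing group); then zero or more of a non-whitespace character, then exactly 4 of a character in [q-v]; then zero or more of a digit, then the literal 'ove' (non-capturing group).
Unlike `match`, `search` isn't anchored — it looks for the pattern anywhere in the string.
The match spans [4:55] → '8bbuvus5ovediic04711v3yturs1443ovehstg_9mttsv499ove'.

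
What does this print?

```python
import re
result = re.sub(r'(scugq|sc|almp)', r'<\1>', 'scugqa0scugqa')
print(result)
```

<scugq>a0<scugq>a

Alternation isn't longest-match — the leftmost alternative that fits at this position is chosen.
Matches: at [0:5] → 'scugq'; at [7:12] → 'scugq'.
Each match is replaced using the text its own group 1 captured.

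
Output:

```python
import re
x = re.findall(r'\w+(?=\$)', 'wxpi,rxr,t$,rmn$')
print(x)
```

Lookahead/lookbehind check context without consuming it, so the matched span excludes the asserted characters.
With no groups in the pattern, `findall` gives back each whole match — 2 here.

['t', 'rmn']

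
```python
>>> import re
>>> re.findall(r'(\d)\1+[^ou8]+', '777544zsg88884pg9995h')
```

['7', '8']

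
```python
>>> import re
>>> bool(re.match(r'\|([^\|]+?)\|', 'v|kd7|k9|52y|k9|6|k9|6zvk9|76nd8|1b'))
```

With `match`, the pattern is implicitly anchored at the beginning.
Here position 0 doesn't satisfy it, so the call returns None, and `bool(None)` is False.

False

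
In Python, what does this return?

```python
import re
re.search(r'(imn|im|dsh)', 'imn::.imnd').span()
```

Branches in `(...|...)` are attempted left-to-right; the first branch that allows the whole pattern to succeed is taken.
`re.search` tries every starting position until one works.
The match spans [0:3] → 'imn'.
Captured: group 1 = 'imn'.

(0, 3)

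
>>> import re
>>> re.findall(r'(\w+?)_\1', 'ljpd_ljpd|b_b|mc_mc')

The backreference `\1` re-matches whatever the first group consumed, character for character.
With a single group, `findall` returns only what that group captured — 3 items.

['ljpd', 'b', 'mc']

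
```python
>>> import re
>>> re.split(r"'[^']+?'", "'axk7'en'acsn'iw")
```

['', 'en', 'iw']

Matches to split on: at [0:6] → "'axk7'"; at [8:14] → "'acsn'".
`split` removes every match and returns the 3 fragments in between.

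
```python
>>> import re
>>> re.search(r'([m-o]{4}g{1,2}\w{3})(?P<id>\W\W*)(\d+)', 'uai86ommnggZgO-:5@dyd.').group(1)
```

Pattern: exactly 4 of a character in [m-o], then 1 to 2 of a literal 'g', then exactly 3 of a word character (captured); then a non-word character, then zero or more of a non-word character (captured as 'id'); then one or more of a digit (captured).
Unlike `match`, `search` isn't anchored — it looks for the pattern anywhere in the string.
The match spans [5:17] → 'ommnggZgO-:5'.
Captured: group 1 = 'ommnggZgO', group 2 = '-:', group 3 = '5'.

'ommnggZgO'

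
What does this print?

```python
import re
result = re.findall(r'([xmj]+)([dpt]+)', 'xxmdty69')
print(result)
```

[('xxm', 'dt')]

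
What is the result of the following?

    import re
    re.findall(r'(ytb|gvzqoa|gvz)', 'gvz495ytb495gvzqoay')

Alternation isn't longest-match — the leftmost alternative that fits at this position is chosen.
Walking the string: at [0:3] match 'gvz', group 1 = 'gvz'; at [6:9] match 'ytb', group 1 = 'ytb'; at [12:18] match 'gvzqoa', group 1 = 'gvzqoa'.
With a single group, `findall` returns only what that group captured — 3 items.

['gvz', 'ytb', 'gvzqoa']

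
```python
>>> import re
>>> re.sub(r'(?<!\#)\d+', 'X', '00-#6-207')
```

`(?!…)`/`(?<!…)` only lets a position through if the neighbouring text does NOT match; no characters are consumed.
Each match is replaced by 'X'.

'X-#6-X'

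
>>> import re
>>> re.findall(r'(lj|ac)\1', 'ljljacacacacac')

`\1` has to match the exact text group 1 already captured.
Matches: at [0:4] match 'ljlj', group 1 = 'lj'; at [4:8] match 'acac', group 1 = 'ac'; at [8:12] match 'acac', group 1 = 'ac'.
One capturing group, so `findall` returns just the captured substring from each match — 3 in all.

['lj', 'ac', 'ac']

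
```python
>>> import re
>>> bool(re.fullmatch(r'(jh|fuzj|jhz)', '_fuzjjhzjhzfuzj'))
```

False

For `fullmatch`, every character of the input must be accounted for by the pattern.
Here the pattern can't cover the whole string, so the call returns None, and `bool(None)` is False.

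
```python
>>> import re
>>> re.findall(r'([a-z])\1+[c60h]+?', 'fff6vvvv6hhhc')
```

A backreference is literal: `\1` must see the identical characters the first group matched.
`findall` collects group 1 from each match (3 total).

['f', 'v', 'h']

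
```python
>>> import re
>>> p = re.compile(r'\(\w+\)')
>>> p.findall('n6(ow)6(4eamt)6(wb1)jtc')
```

['(ow)', '(4eamt)', '(wb1)']

Scanning left to right: at [2:6] → '(ow)'; at [7:14] → '(4eamt)'; at [15:20] → '(wb1)'.
Since nothing is captured, `findall` lists the 3 matched substrings directly.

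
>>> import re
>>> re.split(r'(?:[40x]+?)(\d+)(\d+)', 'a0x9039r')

['a', '903', '9', 'r']

The pattern matches one or more of one of [40x] (lazy) (non-capturing group); then one or more of a digit (captured); then one or more of a digit (captured).
Matches to split on: at [1:7] → '0x9039'.
With a capturing group present, the delimiter's captured portion is kept in the result list.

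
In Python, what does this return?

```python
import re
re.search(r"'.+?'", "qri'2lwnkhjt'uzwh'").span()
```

Because the quantifier is non-greedy, it stops expanding at the earliest point where the rest of the pattern can succeed.
`search` walks the string left to right and returns the first match it finds.
The match spans [3:13] → "'2lwnkhjt'".

(3, 13)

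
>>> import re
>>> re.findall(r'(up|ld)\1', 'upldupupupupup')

['up', 'up']

After group 1 captures some text, `\1` only succeeds where that same text appears again.
Because there's exactly one group, `findall` drops the full match and keeps group 1 from each hit.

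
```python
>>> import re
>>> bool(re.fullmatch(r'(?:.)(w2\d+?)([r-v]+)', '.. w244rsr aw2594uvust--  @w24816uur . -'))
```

The pattern matches any character (non-capturing group); then the literal 'w2', then one or more of a digit (lazy) (captured); then one or more of a character in [r-v] (captured).
`re.fullmatch` is like wrapping the pattern in `^…$` (in single-line mode).
Here the pattern can't cover the whole string, so the call returns None, and `bool(None)` is False.

False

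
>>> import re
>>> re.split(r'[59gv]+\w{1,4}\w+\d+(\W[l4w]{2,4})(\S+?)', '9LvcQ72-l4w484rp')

['', '-l4w4', '8', '4rp']

The pattern matches one or more of one of [59gv], then 1 to 4 of a word character, then one or more of a word character; then one or more of a digit; then a non-word character, then 2 to 4 of one of [l4w] (captured); then one or more of a non-whitespace character (lazy) (captured).
Matches to split on: at [0:13] → '9LvcQ72-l4w48'.
`re.split` interleaves the captured-group text with the surrounding fragments.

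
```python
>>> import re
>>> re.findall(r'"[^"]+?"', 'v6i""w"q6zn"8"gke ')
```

['"w"', '"8"']

Walking the string: at [4:7] → '"w"'; at [11:14] → '"8"'.
Since nothing is captured, `findall` lists the 2 matched substrings directly.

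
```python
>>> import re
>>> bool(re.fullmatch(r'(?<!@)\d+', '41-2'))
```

False

`re.fullmatch` requires the pattern to consume the entire string.
Here the string isn't matched end-to-end, so the call returns None, and `bool(None)` is False.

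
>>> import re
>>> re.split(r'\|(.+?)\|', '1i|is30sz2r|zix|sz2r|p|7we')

A `+?`/`*?`/`{m,n}?` starts at its minimum and grows only as far as needed for what follows to match.
Matches to split on: at [2:12] → '|is30sz2r|'; at [15:21] → '|sz2r|'.
The group in the pattern means `split` returns the separators' captures alongside the pieces.

['1i', 'is30sz2r', 'zix', 'sz2r', 'p|7we']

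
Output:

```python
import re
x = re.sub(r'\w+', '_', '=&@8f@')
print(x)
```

=&@_@

The pattern matches one or more of a word character.
Each match is replaced by '_'.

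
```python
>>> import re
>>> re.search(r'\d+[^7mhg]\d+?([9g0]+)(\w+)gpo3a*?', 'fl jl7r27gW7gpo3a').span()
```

This matches one or more of a digit, then any character except [7mhg], then one or more of a digit (lazy); then one or more of one of [9g0] (captured); then one or more of a word character (captured); then the literal 'gp', then the literal 'o3', then zero or more of the literal 'a' (lazy).
`re.search` tries every starting position until one works.
The match spans [5:16] → '7r27gW7gpo3'.
Captured: group 1 = 'g', group 2 = 'W7'.

(5, 16)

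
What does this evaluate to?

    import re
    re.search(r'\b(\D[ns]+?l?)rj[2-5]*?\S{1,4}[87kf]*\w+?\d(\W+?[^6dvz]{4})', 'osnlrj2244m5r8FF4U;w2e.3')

This matches a word boundary (`\b`, zero-width); then a non-digit, then one or more of one of [ns] (lazy), then optionally the literal 'l' (captured); then the literal 'rj', then zero or more of a character in [2-5] (lazy), then 1 to 4 of a non-whitespace character; then zero or more of one of [87kf], then one or more of a word character (lazy), then a digit; then one or more of a non-word character (lazy), then exactly 4 of any character except [6dvz] (captured).
Here no position works, so the call returns None.

None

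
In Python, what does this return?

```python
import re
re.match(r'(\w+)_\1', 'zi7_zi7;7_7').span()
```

(0, 7)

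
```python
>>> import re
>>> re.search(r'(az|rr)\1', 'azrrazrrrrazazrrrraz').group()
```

'rrrr'

The backreference `\1` re-matches whatever the first group consumed, character for character.
The match spans [6:10] → 'rrrr'.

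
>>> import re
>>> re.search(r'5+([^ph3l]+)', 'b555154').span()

(1, 7)

Pattern: one or more of a literal '5'; then one or more of any character except [ph3l] (captured).
The match spans [1:7] → '555154'.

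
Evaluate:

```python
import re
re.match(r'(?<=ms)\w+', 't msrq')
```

Because the assertion is zero-width, the text it checks is not consumed and won't appear in the result.
With `match`, the pattern is implicitly anchored at the beginning.
Here position 0 doesn't satisfy it, so the call returns None.

None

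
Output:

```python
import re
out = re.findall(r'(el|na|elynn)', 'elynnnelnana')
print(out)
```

['el', 'el', 'na', 'na']

Branches in `(...|...)` are attempted left-to-right; the first branch that allows the whole pattern to succeed is taken.
Matches: at [0:2] match 'el', group 1 = 'el'; at [6:8] match 'el', group 1 = 'el'; at [8:10] match 'na', group 1 = 'na'; at [10:12] match 'na', group 1 = 'na'.
`findall` collects group 1 from each match (4 total).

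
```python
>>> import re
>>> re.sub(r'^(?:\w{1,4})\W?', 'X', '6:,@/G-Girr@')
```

Pattern: anchored at the start of the string; then 1 to 4 of a word character (non-capturing group); then optionally a non-word character.
`sub` substitutes 'X' at each match site.

'X,@/G-Girr@'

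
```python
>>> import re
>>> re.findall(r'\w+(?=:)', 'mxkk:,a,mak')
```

The `(?=…)`/`(?<=…)` assertion just peeks at neighbouring text; it doesn't advance the match position.
With no groups in the pattern, `findall` gives back each whole match — 1 here.

['mxkk']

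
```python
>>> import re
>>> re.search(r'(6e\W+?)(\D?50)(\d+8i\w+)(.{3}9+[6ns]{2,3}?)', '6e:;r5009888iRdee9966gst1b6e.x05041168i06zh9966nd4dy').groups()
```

('6e:;', 'r50', '09888iRd', 'ee9966')

The match spans [0:21] → '6e:;r5009888iRdee9966'.
Captured: group 1 = '6e:;', group 2 = 'r50', group 3 = '09888iRd', group 4 = 'ee9966'.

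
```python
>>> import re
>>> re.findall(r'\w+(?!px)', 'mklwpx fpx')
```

['mklwpx', 'fpx']

Because the assertion is negative and zero-width, positions next to the forbidden text are skipped.
No capturing groups, so `findall` returns the 2 full match strings.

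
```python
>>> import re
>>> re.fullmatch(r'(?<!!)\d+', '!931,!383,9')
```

The negative lookaround is zero-width — it rules out positions where the adjacent text would match, without consuming anything.
`fullmatch` succeeds only if the pattern covers the string from start to end.
Here the string isn't matched end-to-end, so the call returns None.

None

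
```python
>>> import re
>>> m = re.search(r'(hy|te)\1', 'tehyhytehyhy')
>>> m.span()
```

(2, 6)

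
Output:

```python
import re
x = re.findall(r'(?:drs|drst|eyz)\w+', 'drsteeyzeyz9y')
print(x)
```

Scanning left to right: at [0:13] → 'drsteeyzeyz9y'.
Since nothing is captured, `findall` lists the 1 matched substring directly.

['drsteeyzeyz9y']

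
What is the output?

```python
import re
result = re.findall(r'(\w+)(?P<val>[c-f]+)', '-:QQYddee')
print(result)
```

[('QQYdde', 'e')]

Pattern: one or more of a word character (captured); then one or more of a character in [c-f] (captured as 'val').
Scanning left to right: at [2:9] match 'QQYddee', groups = ('QQYdde', 'e').
Multiple groups make `findall` return tuples — one 2-tuple for the one match.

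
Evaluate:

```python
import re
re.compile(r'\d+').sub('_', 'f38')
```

'f_'

Pattern: one or more of a digit.
Matches: at [1:3] → '38'.
`sub` substitutes '_' at each match site.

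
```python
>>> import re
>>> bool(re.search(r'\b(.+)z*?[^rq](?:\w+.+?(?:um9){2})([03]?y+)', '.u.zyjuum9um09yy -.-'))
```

False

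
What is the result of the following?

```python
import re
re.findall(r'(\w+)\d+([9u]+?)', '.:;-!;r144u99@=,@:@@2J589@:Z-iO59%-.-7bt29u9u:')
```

Pattern: one or more of a word character (captured); then one or more of a digit; then one or more of one of [9u] (lazy) (captured).
2 groups means each result is a tuple of 2 captured strings — 4 here.

[('r144u', '9'), ('2J5', '9'), ('iO', '9'), ('7bt29u', 'u')]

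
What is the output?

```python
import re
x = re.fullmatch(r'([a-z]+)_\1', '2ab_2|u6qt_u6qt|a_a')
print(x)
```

None

`\1` has to match the exact text group 1 already captured.
`fullmatch` succeeds only if the pattern covers the string from start to end.
Here there's no way to consume every character, so the call returns None.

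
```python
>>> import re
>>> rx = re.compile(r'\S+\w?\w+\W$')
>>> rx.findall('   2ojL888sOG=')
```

Pattern: one or more of a non-whitespace character; then optionally a word character, then one or more of a word character, then a non-word character; then anchored at the end.
Scanning left to right: at [3:14] → '2ojL888sOG='.
No capturing groups, so `findall` returns the 1 full match string.

['2ojL888sOG=']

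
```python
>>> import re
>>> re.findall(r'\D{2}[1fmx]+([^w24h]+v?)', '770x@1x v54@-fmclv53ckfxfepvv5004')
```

[' v5', 'clv53ckfxfepvv500']

Pattern: exactly 2 of a non-digit, then one or more of one of [1fmx]; then one or more of any character except [w24h], then optionally the literal 'v' (captured).
Matches: at [3:10] match 'x@1x v5', group 1 = ' v5'; at [11:32] match '@-fmclv53ckfxfepvv500', group 1 = 'clv53ckfxfepvv500'.
Because there's exactly one group, `findall` drops the full match and keeps group 1 from each hit.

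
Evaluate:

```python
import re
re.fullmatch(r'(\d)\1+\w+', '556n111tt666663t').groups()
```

('5',)

The match spans [0:16] → '556n111tt666663t'.
Captured: group 1 = '5'.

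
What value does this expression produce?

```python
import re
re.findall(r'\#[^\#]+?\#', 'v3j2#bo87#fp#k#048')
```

Matches: at [4:10] → '#bo87#'; at [12:15] → '#k#'.
`findall` yields the raw match text (2 of them) because the pattern has no groups.

['#bo87#', '#k#']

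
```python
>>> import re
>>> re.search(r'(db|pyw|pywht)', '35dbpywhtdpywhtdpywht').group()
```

'db'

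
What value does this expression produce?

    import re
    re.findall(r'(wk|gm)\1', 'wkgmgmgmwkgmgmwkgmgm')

['gm', 'gm', 'gm']

A backreference is literal: `\1` must see the identical characters the first group matched.
Matches: at [2:6] match 'gmgm', group 1 = 'gm'; at [10:14] match 'gmgm', group 1 = 'gm'; at [16:20] match 'gmgm', group 1 = 'gm'.
Because there's exactly one group, `findall` drops the full match and keeps group 1 from each hit.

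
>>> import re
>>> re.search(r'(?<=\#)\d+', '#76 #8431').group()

'76'

The `(?=…)`/`(?<=…)` assertion just peeks at neighbouring text; it doesn't advance the match position.
The match spans [1:3] → '76'.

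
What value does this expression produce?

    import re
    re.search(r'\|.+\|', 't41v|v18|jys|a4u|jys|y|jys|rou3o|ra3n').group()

The match spans [4:33] → '|v18|jys|a4u|jys|y|jys|rou3o|'.

'|v18|jys|a4u|jys|y|jys|rou3o|'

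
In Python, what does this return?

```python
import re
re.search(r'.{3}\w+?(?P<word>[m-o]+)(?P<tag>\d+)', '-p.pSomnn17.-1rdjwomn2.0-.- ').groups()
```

Pattern: exactly 3 of any character, then one or more of a word character (lazy); then one or more of a character in [m-o] (captured as 'word'); then one or more of a digit (captured as 'tag').
Unlike `match`, `search` isn't anchored — it looks for the pattern anywhere in the string.
The match spans [0:11] → '-p.pSomnn17'.
Captured: group 1 = 'omnn', group 2 = '17'.

('omnn', '17')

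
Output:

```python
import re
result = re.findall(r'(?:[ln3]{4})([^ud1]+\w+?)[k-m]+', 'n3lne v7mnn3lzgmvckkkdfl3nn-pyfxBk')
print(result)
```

['e v7mnn3lzgmvckkkdf']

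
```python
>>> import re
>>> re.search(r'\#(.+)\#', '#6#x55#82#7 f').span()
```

The match spans [0:10] → '#6#x55#82#'.

(0, 10)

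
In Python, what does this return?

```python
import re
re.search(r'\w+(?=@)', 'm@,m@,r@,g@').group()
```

The positive lookaround only admits positions where the adjacent text matches; those characters stay outside the span.
The match spans [0:1] → 'm'.

'm'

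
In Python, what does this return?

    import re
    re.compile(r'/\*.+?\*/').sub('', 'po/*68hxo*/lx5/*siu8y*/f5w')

'polx5f5w'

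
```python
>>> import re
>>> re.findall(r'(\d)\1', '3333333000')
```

After group 1 captures some text, `\1` only succeeds where that same text appears again.
Matches: at [0:2] match '33', group 1 = '3'; at [2:4] match '33', group 1 = '3'; at [4:6] match '33', group 1 = '3'; at [7:9] match '00', group 1 = '0'.
With a single group, `findall` returns only what that group captured — 4 items.

['3', '3', '3', '0']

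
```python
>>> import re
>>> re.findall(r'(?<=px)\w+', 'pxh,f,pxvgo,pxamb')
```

The `(?=…)`/`(?<=…)` assertion just peeks at neighbouring text; it doesn't advance the match position.
`findall` yields the raw match text (3 of them) because the pattern has no groups.

['h', 'vgo', 'amb']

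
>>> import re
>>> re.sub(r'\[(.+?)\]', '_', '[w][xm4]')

'__'

With the lazy modifier that quantifier settles for the fewest repetitions that let the rest of the pattern succeed (the atoms after it are unaffected and can still be greedy).
`sub` substitutes '_' at each match site.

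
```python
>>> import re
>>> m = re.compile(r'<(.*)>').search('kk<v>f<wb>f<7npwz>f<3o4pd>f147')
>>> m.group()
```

'<v>f<wb>f<7npwz>f<3o4pd>'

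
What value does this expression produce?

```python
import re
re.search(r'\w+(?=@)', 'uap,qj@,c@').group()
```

'qj'

The positive lookaround only admits positions where the adjacent text matches; those characters stay outside the span.
Unlike `match`, `search` isn't anchored — it looks for the pattern anywhere in the string.
The match spans [4:6] → 'qj'.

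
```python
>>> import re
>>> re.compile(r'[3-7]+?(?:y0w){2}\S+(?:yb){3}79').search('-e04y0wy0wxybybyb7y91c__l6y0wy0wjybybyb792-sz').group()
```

The pattern matches one or more of a character in [3-7] (lazy), then the literal 'y0w' repeated 2 times; then one or more of a non-whitespace character, then the literal 'yb' repeated 3 times, then the literal '79'.
The match spans [3:41] → '4y0wy0wxybybyb7y91c__l6y0wy0wjybybyb79'.

'4y0wy0wxybybyb7y91c__l6y0wy0wjybybyb79'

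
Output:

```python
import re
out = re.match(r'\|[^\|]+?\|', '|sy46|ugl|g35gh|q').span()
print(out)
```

(0, 6)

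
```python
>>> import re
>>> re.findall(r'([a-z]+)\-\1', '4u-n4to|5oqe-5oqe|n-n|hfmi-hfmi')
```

['n', 'hfmi']

After group 1 captures some text, `\1` only succeeds where that same text appears again.
One capturing group, so `findall` returns just the captured substring from each match — 2 in all.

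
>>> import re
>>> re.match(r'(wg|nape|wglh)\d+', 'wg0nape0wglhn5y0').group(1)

'wg'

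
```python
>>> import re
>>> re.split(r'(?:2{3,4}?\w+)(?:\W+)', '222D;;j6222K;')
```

['', 'j6', '']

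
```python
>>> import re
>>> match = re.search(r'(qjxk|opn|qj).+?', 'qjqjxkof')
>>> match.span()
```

(0, 3)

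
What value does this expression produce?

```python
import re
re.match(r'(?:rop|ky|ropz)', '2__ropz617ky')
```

`re.match` won't scan ahead — the pattern has to work from the very first character.
Here the string doesn't start with a match, so the call returns None.

None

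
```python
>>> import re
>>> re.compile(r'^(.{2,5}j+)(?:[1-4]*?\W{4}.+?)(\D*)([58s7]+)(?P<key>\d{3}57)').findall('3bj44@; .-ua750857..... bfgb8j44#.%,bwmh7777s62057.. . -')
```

[('3bj', 'ua', '7', '50857')]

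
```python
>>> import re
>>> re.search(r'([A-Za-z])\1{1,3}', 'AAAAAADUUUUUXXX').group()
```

'AAAA'

A backreference is literal: `\1` must see the identical characters the first group matched.
The match spans [0:4] → 'AAAA'.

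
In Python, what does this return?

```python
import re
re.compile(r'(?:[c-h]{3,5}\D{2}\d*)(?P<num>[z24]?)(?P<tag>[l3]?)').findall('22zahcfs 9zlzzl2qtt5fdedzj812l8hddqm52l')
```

[('z', 'l'), ('', 'l'), ('', 'l')]

Pattern: 3 to 5 of a character in [c-h], then exactly 2 of a non-digit, then zero or more of a digit (non-capturing group); then optionally one of [z24] (captured as 'num'); then optionally one of [l3] (captured as 'tag').
Matches: at [4:12] match 'hcfs 9zl', groups = ('z', 'l'); at [20:30] match 'fdedzj812l', groups = ('', 'l'); at [31:39] match 'hddqm52l', groups = ('', 'l').
Multiple groups make `findall` return tuples — one 2-tuple for each match.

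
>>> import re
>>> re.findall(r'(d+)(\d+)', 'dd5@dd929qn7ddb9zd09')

The pattern matches one or more of a literal 'd' (captured); then one or more of a digit (captured).
Scanning left to right: at [0:3] match 'dd5', groups = ('dd', '5'); at [4:9] match 'dd929', groups = ('dd', '929'); at [17:20] match 'd09', groups = ('d', '09').
With 2 capturing groups, `findall` returns a 2-tuple per match.

[('dd', '5'), ('dd', '929'), ('d', '09')]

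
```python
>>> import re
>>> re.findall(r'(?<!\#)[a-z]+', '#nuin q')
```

A negative assertion filters positions out without eating any characters.
Scanning left to right: at [2:5] → 'uin'; at [6:7] → 'q'.
`findall` yields the raw match text (2 of them) because the pattern has no groups.

['uin', 'q']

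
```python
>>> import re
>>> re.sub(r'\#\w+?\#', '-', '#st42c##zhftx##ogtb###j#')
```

'---#-'

Matches: at [0:7] → '#st42c#'; at [7:14] → '#zhftx#'; at [14:20] → '#ogtb#'; at [21:24] → '#j#'.
`sub` substitutes '-' at each match site.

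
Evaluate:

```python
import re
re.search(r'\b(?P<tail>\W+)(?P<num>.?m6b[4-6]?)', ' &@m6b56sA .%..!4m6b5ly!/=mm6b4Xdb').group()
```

' .%..!4m6b5'

This matches a word boundary (`\b`, zero-width); then one or more of a non-word character (captured as 'tail'); then optionally any character, then the literal 'm6b', then optionally a character in [4-6] (captured as 'num').
Unlike `match`, `search` isn't anchored — it looks for the pattern anywhere in the string.
The match spans [10:21] → ' .%..!4m6b5'.
Captured: group 1 = ' .%..!', group 2 = '4m6b5'.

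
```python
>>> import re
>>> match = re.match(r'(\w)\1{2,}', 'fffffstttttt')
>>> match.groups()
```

('f',)

The match spans [0:5] → 'fffff'.
Captured: group 1 = 'f'.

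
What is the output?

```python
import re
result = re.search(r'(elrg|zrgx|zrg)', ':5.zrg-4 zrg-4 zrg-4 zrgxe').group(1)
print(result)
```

The match spans [3:6] → 'zrg'.
Captured: group 1 = 'zrg'.

zrg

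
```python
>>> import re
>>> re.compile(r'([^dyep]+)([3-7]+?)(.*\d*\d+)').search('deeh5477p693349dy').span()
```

(3, 15)

The pattern matches one or more of any character except [dyep] (captured); then one or more of a character in [3-7] (lazy) (captured); then zero or more of any character, then zero or more of a digit, then one or more of a digit (captured).
`search` walks the string left to right and returns the first match it finds.
The match spans [3:15] → 'h5477p693349'.
Captured: group 1 = 'h547', group 2 = '7', group 3 = 'p693349'.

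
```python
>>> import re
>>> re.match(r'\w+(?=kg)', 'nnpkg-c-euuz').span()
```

(0, 3)

The positive lookaround only admits positions where the adjacent text matches; those characters stay outside the span.
`match` is anchored at position 0; if the pattern doesn't fit there, it returns None.
The match spans [0:3] → 'nnp'.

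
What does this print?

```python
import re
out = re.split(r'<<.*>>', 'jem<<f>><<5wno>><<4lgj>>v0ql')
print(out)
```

['jem', 'v0ql']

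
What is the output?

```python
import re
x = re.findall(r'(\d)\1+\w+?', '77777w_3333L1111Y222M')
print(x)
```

The backreference `\1` re-matches whatever the first group consumed, character for character.
Walking the string: at [0:6] match '77777w', group 1 = '7'; at [7:12] match '3333L', group 1 = '3'; at [12:17] match '1111Y', group 1 = '1'; at [17:21] match '222M', group 1 = '2'.
One capturing group, so `findall` returns just the captured substring from each match — 4 in all.

['7', '3', '1', '2']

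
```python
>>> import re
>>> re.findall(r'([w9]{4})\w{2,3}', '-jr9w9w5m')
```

The pattern matches exactly 4 of one of [w9] (captured); then 2 to 3 of a word character.
Walking the string: at [3:9] match '9w9w5m', group 1 = '9w9w'.
Because there's exactly one group, `findall` drops the full match and keeps group 1 from the one hit.

['9w9w']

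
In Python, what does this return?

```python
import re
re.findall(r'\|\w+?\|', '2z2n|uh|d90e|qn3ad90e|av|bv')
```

Since nothing is captured, `findall` lists the 2 matched substrings directly.

['|uh|', '|qn3ad90e|']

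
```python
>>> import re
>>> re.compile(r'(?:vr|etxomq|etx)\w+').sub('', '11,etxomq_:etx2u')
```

'11,:'

Matches: at [3:10] → 'etxomq_'; at [11:16] → 'etx2u'.
Every occurrence is swapped for ''.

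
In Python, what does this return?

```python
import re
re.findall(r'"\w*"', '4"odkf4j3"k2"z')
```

['"odkf4j3"']

Walking the string: at [1:10] → '"odkf4j3"'.
No capturing groups, so `findall` returns the 1 full match string.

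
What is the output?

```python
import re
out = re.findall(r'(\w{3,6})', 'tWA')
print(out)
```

['tWA']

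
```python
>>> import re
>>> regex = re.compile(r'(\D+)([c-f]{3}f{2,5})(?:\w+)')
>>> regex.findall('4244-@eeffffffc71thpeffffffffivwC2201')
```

Pattern: one or more of a non-digit (captured); then exactly 3 of a character in [c-f], then 2 to 5 of a literal 'f' (captured); then one or more of a word character (non-capturing group).
Matches: at [4:37] match '-@eeffffffc71thpeffffffffivwC2201', groups = ('-@eef', 'fffff').
`findall` packs the 2 group values into a tuple for every match.

[('-@eef', 'fffff')]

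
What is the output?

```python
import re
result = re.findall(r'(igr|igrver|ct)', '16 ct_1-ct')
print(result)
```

Walking the string: at [3:5] match 'ct', group 1 = 'ct'; at [8:10] match 'ct', group 1 = 'ct'.
Because there's exactly one group, `findall` drops the full match and keeps group 1 from each hit.

['ct', 'ct']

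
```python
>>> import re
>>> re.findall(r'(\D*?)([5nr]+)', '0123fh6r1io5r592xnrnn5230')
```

The pattern matches zero or more of a non-digit (lazy) (captured); then one or more of one of [5nr] (captured).
The `?` after the quantifier makes it lazy — it takes as little as possible before letting the rest of the pattern try.
Scanning left to right: at [7:8] match 'r', groups = ('', 'r'); at [9:14] match 'io5r5', groups = ('io', '5r5'); at [16:22] match 'xnrnn5', groups = ('x', 'nrnn5').
`findall` packs the 2 group values into a tuple for every match.

[('', 'r'), ('io', '5r5'), ('x', 'nrnn5')]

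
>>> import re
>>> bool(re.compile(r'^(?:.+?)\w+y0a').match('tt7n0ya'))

False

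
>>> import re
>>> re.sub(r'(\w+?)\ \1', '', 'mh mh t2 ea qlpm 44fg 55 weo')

' t2 ea qlpm 44fg 55 weo'

A backreference is literal: `\1` must see the identical characters the first group matched.
Matches: at [0:5] → 'mh mh'.
`sub` substitutes '' at each match site.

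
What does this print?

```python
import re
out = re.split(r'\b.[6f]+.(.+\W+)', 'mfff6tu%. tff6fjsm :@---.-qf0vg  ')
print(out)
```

['', 'u%. tff6fjsm :@---.-qf0vg  ', '']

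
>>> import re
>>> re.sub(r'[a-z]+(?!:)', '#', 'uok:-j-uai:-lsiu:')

The negative lookahead/lookbehind blocks any match where the forbidden context is present.
Each match is replaced by '#'.

'#k:-#-#i:-#u:'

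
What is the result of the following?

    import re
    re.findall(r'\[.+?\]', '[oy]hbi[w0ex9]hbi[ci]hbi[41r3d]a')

['[oy]', '[w0ex9]', '[ci]', '[41r3d]']

The `?` after the quantifier makes it lazy — it takes as little as possible before letting the rest of the pattern try.
No capturing groups, so `findall` returns the 4 full match strings.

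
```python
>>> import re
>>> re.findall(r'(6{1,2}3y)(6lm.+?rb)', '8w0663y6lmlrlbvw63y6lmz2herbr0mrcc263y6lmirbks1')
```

[('663y', '6lmlrlbvw63y6lmz2herb'), ('63y', '6lmirb')]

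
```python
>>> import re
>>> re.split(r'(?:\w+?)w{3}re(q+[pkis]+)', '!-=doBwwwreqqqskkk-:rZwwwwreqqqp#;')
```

['!-=', 'qqqskkk', '-:', 'qqqp', '#;']

Pattern: one or more of a word character (lazy) (non-capturing group); then exactly 3 of a literal 'w', then the literal 're'; then one or more of a literal 'q', then one or more of one of [pkis] (captured).
Matches to split on: at [3:18] → 'doBwwwreqqqskkk'; at [20:32] → 'rZwwwwreqqqp'.
`re.split` interleaves the captured-group text with the surrounding fragments.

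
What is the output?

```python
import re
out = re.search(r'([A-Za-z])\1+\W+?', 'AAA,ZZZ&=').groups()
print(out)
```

The match spans [0:4] → 'AAA,'.
Captured: group 1 = 'A'.

('A',)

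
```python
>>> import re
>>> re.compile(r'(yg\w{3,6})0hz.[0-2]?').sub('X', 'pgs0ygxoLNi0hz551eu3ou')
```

'pgs0X51eu3ou'

The pattern matches the literal 'yg', then 3 to 6 of a word character (captured); then the literal '0hz', then any character, then optionally a character in [0-2].
Matches: at [4:15] → 'ygxoLNi0hz5'.
Each match is replaced by 'X'.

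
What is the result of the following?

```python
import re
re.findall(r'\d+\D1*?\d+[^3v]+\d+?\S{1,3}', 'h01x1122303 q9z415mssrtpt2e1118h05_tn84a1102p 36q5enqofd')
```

Pattern: one or more of a digit; then a non-digit, then zero or more of a literal '1' (lazy), then one or more of a digit; then one or more of any character except [3v]; then one or more of a digit (lazy), then 1 to 3 of a non-whitespace character.
With the lazy modifier that quantifier settles for the fewest repetitions that let the rest of the pattern succeed (the atoms after it are unaffected and can still be greedy).
Walking the string: at [1:50] → '01x1122303 q9z415mssrtpt2e1118h05_tn84a1102p 36q5'.
`findall` yields the raw match text (1 of them) because the pattern has no groups.

['01x1122303 q9z415mssrtpt2e1118h05_tn84a1102p 36q5']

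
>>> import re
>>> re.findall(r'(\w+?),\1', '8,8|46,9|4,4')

After group 1 captures some text, `\1` only succeeds where that same text appears again.
Scanning left to right: at [0:3] match '8,8', group 1 = '8'; at [9:12] match '4,4', group 1 = '4'.
One capturing group, so `findall` returns just the captured substring from each match — 2 in all.

['8', '4']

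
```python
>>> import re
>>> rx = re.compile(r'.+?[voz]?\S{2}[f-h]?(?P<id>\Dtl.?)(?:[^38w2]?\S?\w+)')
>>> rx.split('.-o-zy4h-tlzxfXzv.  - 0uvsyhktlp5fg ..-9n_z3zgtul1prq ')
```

['', '-tlz', '', 'ktlp', ' ..-9n_z3zgtul1prq ']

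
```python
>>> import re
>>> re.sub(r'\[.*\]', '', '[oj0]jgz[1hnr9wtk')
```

'jgz[1hnr9wtk'

Matches: at [0:5] → '[oj0]'.
`sub` substitutes '' at each match site.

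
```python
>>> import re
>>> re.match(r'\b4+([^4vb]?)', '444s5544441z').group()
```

`re.match` only tries the pattern at the start of the string.
The match spans [0:4] → '444s'.

'444s'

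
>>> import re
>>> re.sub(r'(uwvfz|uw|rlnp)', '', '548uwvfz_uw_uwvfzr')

'548__r'

Alternation tries branches left to right and keeps the first one that lets the overall match succeed at that position.
`sub` substitutes '' at each match site.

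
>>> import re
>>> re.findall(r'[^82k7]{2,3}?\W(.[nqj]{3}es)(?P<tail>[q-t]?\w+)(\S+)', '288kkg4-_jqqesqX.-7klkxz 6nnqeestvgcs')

[('_jqqes', 'qX', '.-7klkxz')]

The pattern matches 2 to 3 of any character except [82k7] (lazy), then a non-word character; then any character, then exactly 3 of one of [nqj], then the literal 'es' (captured); then optionally a character in [q-t], then one or more of a word character (captured as 'tail'); then one or more of a non-whitespace character (captured).
Scanning left to right: at [5:24] match 'g4-_jqqesqX.-7klkxz', groups = ('_jqqes', 'qX', '.-7klkxz').
3 groups means the one result is a tuple of 3 captured strings — 1 here.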